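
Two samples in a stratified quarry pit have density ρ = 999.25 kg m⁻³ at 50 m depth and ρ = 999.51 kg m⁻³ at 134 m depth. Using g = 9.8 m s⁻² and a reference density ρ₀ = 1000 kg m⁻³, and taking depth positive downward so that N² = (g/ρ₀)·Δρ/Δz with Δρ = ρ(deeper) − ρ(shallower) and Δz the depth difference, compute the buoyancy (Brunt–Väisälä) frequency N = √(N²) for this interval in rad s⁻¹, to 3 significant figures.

Δρ = 999.51 − 999.25 = 0.26 kg m⁻³ over Δz = 134 − 50 = 84 m.
N² = (9.8/1000) × (0.26/84) = 3.0333 × 10⁻⁵ s⁻².
N = √(3.0333 × 10⁻⁵) = 5.5075 × 10⁻³ rad s⁻¹ ≈ 5.51 × 10⁻³ rad s⁻¹.

5.51 × 10⁻³ rad s⁻¹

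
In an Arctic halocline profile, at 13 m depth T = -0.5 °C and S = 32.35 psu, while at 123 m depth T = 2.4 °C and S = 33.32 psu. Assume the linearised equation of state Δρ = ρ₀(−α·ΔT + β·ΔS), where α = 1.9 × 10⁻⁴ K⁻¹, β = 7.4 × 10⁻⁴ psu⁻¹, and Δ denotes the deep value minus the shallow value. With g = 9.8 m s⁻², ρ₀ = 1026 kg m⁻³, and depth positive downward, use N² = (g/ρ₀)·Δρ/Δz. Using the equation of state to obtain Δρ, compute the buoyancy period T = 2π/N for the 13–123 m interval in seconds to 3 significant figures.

ΔT = +2.9 K, ΔS = +0.97 psu (deep − shallow).
Δρ/ρ₀ = −αΔT + βΔS = -5.51 × 10⁻⁴ + 7.178 × 10⁻⁴ = 1.668 × 10⁻⁴, so Δρ ≈ 0.1711 kg m⁻³.
N² = (g/ρ₀)·Δρ/Δz = g·(Δρ/ρ₀)/Δz = 9.8 × 1.668 × 10⁻⁴ / 110 = 1.4860 × 10⁻⁵ s⁻².
N = √(1.4860 × 10⁻⁵) = 3.8549 × 10⁻³ rad s⁻¹ → T = 2π/N = 1.6299 × 10³ s ≈ 1.63 × 10³ s.

1.63 × 10³ s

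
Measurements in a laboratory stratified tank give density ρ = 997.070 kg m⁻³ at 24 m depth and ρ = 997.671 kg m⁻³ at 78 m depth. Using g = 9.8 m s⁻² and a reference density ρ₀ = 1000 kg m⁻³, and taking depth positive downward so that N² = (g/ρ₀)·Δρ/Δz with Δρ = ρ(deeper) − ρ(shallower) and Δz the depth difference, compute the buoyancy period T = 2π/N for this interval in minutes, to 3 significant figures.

Δρ = 997.671 − 997.070 = 0.601 kg m⁻³ over Δz = 78 − 24 = 54 m.
N² = (9.8/1000) × (0.601/54) = 1.0907 × 10⁻⁴ s⁻².
N = √(1.0907 × 10⁻⁴) = 0.010444 rad s⁻¹, so T = 2π/N = 601.61 s = 10.027 min ≈ 10.0 min.

10.0 min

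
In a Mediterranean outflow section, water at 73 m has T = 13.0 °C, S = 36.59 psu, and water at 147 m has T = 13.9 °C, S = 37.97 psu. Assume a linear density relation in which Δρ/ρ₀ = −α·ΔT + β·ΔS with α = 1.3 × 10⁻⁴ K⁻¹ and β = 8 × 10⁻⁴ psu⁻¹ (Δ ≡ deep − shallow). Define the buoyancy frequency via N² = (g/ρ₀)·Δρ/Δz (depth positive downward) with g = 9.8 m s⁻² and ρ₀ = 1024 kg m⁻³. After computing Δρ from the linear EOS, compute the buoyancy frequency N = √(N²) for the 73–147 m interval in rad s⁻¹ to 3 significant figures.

0.0114 rad s⁻¹

ΔT = +0.9 K, ΔS = +1.38 psu (deep − shallow).
Δρ/ρ₀ = −αΔT + βΔS = -1.17 × 10⁻⁴ + 1.104 × 10⁻³ = 9.87 × 10⁻⁴, so Δρ ≈ 1.011 kg m⁻³.
N² = (g/ρ₀)·Δρ/Δz = g·(Δρ/ρ₀)/Δz = 9.8 × 9.87 × 10⁻⁴ / 74 = 1.3071 × 10⁻⁴ s⁻².
N = √(1.3071 × 10⁻⁴) = 0.011433 rad s⁻¹ ≈ 0.0114 rad s⁻¹.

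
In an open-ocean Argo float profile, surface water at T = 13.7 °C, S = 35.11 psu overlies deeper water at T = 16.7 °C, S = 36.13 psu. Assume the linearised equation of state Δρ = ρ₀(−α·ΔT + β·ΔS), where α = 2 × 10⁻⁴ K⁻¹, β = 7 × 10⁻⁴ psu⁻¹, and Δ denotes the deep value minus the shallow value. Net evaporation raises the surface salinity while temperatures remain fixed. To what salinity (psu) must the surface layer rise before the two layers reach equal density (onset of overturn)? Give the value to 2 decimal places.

35.27 psu

Neutral buoyancy requires −α(T_deep − T_surf) + β(S_deep − S_surf′) = 0.
S_surf′ = S_deep − (α/β)·ΔT = 36.13 − (2 × 10⁻⁴/7 × 10⁻⁴)·(+3.0) = 35.2729 psu.
Increase required: 35.2729 − 35.11 = 0.1629 psu.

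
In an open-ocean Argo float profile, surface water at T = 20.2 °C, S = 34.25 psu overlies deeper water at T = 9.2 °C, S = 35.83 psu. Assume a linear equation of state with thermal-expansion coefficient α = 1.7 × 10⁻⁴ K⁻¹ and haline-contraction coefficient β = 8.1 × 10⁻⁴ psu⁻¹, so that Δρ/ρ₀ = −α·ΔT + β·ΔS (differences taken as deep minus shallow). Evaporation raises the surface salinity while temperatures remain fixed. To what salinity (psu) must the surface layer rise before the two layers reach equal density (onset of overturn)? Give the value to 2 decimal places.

Neutral buoyancy requires −α(T_deep − T_surf) + β(S_deep − S_surf′) = 0.
S_surf′ = S_deep − (α/β)·ΔT = 35.83 − (1.7 × 10⁻⁴/8.1 × 10⁻⁴)·(-11.0) = 38.1386 psu.
Increase required: 38.1386 − 34.25 = 3.8886 psu.

38.14 psu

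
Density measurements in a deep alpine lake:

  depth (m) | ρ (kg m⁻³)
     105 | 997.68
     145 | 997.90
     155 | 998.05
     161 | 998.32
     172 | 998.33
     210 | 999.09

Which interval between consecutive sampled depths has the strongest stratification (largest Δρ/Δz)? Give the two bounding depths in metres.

Compute the density gradient over each adjacent pair:
  105–145 m: Δρ/Δz = 0.22/40 = 5.5 × 10⁻³ kg m⁻⁴
  145–155 m: Δρ/Δz = 0.15/10 = 0.015 kg m⁻⁴
  155–161 m: Δρ/Δz = 0.27/6 = 0.045 kg m⁻⁴
  161–172 m: Δρ/Δz = 0.01/11 = 9.1 × 10⁻⁴ kg m⁻⁴
  172–210 m: Δρ/Δz = 0.76/38 = 0.020 kg m⁻⁴
The largest gradient is in the 155–161 m interval — the pycnocline.

155–161 m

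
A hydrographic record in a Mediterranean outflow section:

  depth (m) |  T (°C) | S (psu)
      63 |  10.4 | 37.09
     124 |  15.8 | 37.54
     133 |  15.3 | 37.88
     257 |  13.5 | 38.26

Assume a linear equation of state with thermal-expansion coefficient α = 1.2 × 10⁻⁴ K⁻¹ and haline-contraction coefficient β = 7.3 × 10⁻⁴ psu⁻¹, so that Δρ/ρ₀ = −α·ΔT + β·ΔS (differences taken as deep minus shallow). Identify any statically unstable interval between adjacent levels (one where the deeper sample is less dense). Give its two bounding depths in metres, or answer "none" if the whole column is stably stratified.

63–124 m

Evaluate Δρ/ρ₀ = −αΔT + βΔS across each adjacent pair:
  63–124 m: −αΔT+βΔS = −(1.2 × 10⁻⁴)(+5.4)+(7.3 × 10⁻⁴)(+0.45) = -3.2 × 10⁻⁴ → UNSTABLE
  124–133 m: −αΔT+βΔS = −(1.2 × 10⁻⁴)(-0.5)+(7.3 × 10⁻⁴)(+0.34) = 3.1 × 10⁻⁴ → stable
  133–257 m: −αΔT+βΔS = −(1.2 × 10⁻⁴)(-1.8)+(7.3 × 10⁻⁴)(+0.38) = 4.9 × 10⁻⁴ → stable
The 63–124 m interval has Δρ < 0: lighter water underlies denser water.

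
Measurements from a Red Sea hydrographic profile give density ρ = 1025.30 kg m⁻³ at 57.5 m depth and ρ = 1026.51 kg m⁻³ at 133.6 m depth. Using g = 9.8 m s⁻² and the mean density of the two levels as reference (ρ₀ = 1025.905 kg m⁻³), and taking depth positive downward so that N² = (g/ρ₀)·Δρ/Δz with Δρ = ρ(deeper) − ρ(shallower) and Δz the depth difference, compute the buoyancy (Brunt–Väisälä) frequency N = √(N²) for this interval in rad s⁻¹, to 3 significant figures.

Δρ = 1026.51 − 1025.30 = 1.21 kg m⁻³ over Δz = 133.6 − 57.5 = 76.1 m.
N² = (9.8/1025.905) × (1.21/76.1) = 1.5189 × 10⁻⁴ s⁻².
N = √(1.5189 × 10⁻⁴) = 0.012324 rad s⁻¹ ≈ 0.0123 rad s⁻¹.

0.0123 rad s⁻¹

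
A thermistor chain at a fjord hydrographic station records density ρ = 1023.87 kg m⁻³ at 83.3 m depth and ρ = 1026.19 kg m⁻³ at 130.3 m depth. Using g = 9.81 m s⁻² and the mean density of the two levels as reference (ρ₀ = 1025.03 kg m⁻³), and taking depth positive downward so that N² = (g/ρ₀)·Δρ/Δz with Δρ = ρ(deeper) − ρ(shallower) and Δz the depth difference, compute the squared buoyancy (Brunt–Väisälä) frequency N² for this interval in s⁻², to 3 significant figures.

Δρ = 1026.19 − 1023.87 = 2.32 kg m⁻³ over Δz = 130.3 − 83.3 = 47 m.
N² = (9.81/1025.03) × (2.32/47) = 4.7241 × 10⁻⁴ s⁻² ≈ 4.72 × 10⁻⁴ s⁻².

4.72 × 10⁻⁴ s⁻²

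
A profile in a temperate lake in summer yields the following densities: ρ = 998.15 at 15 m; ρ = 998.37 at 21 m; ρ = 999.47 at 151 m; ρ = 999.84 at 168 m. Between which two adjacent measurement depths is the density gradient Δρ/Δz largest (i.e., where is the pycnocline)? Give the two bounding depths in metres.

15–21 m

Compute the density gradient over each adjacent pair:
  15–21 m: Δρ/Δz = 0.22/6 = 0.037 kg m⁻⁴
  21–151 m: Δρ/Δz = 1.10/130 = 8.5 × 10⁻³ kg m⁻⁴
  151–168 m: Δρ/Δz = 0.37/17 = 0.022 kg m⁻⁴
The largest gradient is in the 15–21 m interval — the pycnocline.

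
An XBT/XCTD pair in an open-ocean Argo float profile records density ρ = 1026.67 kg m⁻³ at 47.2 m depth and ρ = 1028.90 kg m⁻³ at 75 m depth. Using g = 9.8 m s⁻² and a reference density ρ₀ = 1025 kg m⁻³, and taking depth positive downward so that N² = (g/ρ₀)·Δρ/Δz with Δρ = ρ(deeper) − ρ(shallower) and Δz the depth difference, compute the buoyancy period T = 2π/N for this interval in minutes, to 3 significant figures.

Δρ = 1028.90 − 1026.67 = 2.23 kg m⁻³ over Δz = 75 − 47.2 = 27.8 m.
N² = (9.8/1025) × (2.23/27.8) = 7.6694 × 10⁻⁴ s⁻².
N = √(7.6694 × 10⁻⁴) = 0.027694 rad s⁻¹, so T = 2π/N = 226.88 s = 3.7813 min ≈ 3.78 min.

3.78 min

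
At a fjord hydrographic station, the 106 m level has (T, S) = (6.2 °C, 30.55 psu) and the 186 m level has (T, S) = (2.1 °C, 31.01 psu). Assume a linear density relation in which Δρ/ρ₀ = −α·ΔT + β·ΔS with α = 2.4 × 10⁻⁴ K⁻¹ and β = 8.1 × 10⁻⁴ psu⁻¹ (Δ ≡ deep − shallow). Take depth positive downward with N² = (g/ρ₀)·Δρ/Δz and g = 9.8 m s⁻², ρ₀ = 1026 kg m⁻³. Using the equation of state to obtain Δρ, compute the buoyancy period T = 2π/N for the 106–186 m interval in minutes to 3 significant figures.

8.12 min

ΔT = -4.1 K, ΔS = +0.46 psu (deep − shallow).
Δρ/ρ₀ = −αΔT + βΔS = 9.84 × 10⁻⁴ + 3.726 × 10⁻⁴ = 1.3566 × 10⁻³, so Δρ ≈ 1.392 kg m⁻³.
N² = (g/ρ₀)·Δρ/Δz = g·(Δρ/ρ₀)/Δz = 9.8 × 1.3566 × 10⁻³ / 80 = 1.6618 × 10⁻⁴ s⁻².
N = √(1.6618 × 10⁻⁴) = 0.012891 rad s⁻¹ → T = 2π/N = 487.41 s = 8.1235 min ≈ 8.12 min.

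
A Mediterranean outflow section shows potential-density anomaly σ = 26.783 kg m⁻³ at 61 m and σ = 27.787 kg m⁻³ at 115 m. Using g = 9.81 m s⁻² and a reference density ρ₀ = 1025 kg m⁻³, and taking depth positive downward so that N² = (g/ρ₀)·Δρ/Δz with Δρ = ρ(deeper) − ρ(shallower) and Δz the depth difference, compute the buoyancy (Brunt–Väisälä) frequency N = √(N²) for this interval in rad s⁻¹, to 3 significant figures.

Δρ = 1027.787 − 1026.783 = 1.004 kg m⁻³ over Δz = 115 − 61 = 54 m.
N² = (9.81/1025) × (1.004/54) = 1.7794 × 10⁻⁴ s⁻².
N = √(1.7794 × 10⁻⁴) = 0.013339 rad s⁻¹ ≈ 0.0133 rad s⁻¹.

0.0133 rad s⁻¹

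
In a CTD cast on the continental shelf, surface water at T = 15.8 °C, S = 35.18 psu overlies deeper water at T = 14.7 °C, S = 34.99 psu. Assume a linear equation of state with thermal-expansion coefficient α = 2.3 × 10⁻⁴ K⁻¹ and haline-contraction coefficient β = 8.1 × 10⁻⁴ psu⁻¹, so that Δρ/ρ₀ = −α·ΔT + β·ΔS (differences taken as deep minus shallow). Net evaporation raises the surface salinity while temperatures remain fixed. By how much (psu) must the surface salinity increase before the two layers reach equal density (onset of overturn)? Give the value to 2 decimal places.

0.12 psu

Neutral buoyancy requires −α(T_deep − T_surf) + β(S_deep − S_surf′) = 0.
S_surf′ = S_deep − (α/β)·ΔT = 34.99 − (2.3 × 10⁻⁴/8.1 × 10⁻⁴)·(-1.1) = 35.3023 psu.
Increase required: 35.3023 − 35.18 = 0.1223 psu.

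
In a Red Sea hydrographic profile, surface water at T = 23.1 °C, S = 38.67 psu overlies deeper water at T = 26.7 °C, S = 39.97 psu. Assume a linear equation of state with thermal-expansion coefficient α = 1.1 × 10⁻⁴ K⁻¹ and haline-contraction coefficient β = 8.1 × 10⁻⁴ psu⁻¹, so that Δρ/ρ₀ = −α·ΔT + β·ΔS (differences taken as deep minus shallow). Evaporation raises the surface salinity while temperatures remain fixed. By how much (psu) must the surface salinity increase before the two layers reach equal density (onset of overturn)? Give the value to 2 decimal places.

Neutral buoyancy requires −α(T_deep − T_surf) + β(S_deep − S_surf′) = 0.
S_surf′ = S_deep − (α/β)·ΔT = 39.97 − (1.1 × 10⁻⁴/8.1 × 10⁻⁴)·(+3.6) = 39.4811 psu.
Increase required: 39.4811 − 38.67 = 0.8111 psu.

0.81 psu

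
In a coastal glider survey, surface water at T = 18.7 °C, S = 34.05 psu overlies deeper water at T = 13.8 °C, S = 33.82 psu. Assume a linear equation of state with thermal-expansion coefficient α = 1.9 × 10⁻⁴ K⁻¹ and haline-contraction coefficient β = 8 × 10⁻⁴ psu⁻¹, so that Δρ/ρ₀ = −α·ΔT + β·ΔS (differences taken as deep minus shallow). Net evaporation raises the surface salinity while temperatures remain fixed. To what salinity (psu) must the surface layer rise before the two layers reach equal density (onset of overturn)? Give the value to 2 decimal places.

34.98 psu

Neutral buoyancy requires −α(T_deep − T_surf) + β(S_deep − S_surf′) = 0.
S_surf′ = S_deep − (α/β)·ΔT = 33.82 − (1.9 × 10⁻⁴/8 × 10⁻⁴)·(-4.9) = 34.9838 psu.
Increase required: 34.9838 − 34.05 = 0.9338 psu.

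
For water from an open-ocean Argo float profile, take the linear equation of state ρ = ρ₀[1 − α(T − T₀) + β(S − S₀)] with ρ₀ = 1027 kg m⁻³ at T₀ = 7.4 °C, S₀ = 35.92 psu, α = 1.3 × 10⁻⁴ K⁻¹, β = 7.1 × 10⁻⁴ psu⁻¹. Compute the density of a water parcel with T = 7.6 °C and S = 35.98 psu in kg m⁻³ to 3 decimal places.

T − T₀ = +0.2 K, S − S₀ = +0.06 psu.
Bracket = 1 − α·(+0.2) + β·(+0.06) = 1 + (1.66 × 10⁻⁵) = 1.0000166.
ρ = 1027 × 1.0000166 = 1027.017 kg m⁻³.

1027.017 kg m⁻³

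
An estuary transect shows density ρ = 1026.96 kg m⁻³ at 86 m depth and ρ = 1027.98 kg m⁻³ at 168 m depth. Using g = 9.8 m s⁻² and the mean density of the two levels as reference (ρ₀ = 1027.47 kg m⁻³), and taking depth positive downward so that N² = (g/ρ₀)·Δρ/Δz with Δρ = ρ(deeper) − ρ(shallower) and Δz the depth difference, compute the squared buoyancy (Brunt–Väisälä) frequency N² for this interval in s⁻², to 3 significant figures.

Δρ = 1027.98 − 1026.96 = 1.02 kg m⁻³ over Δz = 168 − 86 = 82 m.
N² = (9.8/1027.47) × (1.02/82) = 1.1864 × 10⁻⁴ s⁻² ≈ 1.19 × 10⁻⁴ s⁻².

1.19 × 10⁻⁴ s⁻²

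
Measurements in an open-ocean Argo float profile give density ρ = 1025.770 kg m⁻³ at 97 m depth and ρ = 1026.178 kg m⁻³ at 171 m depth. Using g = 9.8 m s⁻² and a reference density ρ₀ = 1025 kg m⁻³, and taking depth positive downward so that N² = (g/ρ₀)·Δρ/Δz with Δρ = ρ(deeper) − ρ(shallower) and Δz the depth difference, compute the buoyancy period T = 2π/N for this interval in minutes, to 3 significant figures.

14.4 min

Δρ = 1026.178 − 1025.770 = 0.408 kg m⁻³ over Δz = 171 − 97 = 74 m.
N² = (9.8/1025) × (0.408/74) = 5.2715 × 10⁻⁵ s⁻².
N = √(5.2715 × 10⁻⁵) = 7.2605 × 10⁻³ rad s⁻¹, so T = 2π/N = 865.39 s = 14.423 min ≈ 14.4 min.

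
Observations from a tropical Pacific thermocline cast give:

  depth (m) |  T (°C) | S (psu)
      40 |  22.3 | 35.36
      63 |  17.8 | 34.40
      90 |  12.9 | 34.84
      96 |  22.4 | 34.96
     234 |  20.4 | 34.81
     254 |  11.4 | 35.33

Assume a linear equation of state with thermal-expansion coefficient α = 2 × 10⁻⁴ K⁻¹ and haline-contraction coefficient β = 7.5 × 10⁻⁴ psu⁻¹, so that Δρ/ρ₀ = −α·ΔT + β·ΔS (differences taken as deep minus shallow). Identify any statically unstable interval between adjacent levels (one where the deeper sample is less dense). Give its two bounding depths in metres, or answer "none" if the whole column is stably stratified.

Evaluate Δρ/ρ₀ = −αΔT + βΔS across each adjacent pair:
  40–63 m: −αΔT+βΔS = −(2 × 10⁻⁴)(-4.5)+(7.5 × 10⁻⁴)(-0.96) = 1.8 × 10⁻⁴ → stable
  63–90 m: −αΔT+βΔS = −(2 × 10⁻⁴)(-4.9)+(7.5 × 10⁻⁴)(+0.44) = 1.3 × 10⁻³ → stable
  90–96 m: −αΔT+βΔS = −(2 × 10⁻⁴)(+9.5)+(7.5 × 10⁻⁴)(+0.12) = -1.8 × 10⁻³ → UNSTABLE
  96–234 m: −αΔT+βΔS = −(2 × 10⁻⁴)(-2.0)+(7.5 × 10⁻⁴)(-0.15) = 2.9 × 10⁻⁴ → stable
  234–254 m: −αΔT+βΔS = −(2 × 10⁻⁴)(-9.0)+(7.5 × 10⁻⁴)(+0.52) = 2.2 × 10⁻³ → stable
The 90–96 m interval has Δρ < 0: lighter water underlies denser water.

90–96 m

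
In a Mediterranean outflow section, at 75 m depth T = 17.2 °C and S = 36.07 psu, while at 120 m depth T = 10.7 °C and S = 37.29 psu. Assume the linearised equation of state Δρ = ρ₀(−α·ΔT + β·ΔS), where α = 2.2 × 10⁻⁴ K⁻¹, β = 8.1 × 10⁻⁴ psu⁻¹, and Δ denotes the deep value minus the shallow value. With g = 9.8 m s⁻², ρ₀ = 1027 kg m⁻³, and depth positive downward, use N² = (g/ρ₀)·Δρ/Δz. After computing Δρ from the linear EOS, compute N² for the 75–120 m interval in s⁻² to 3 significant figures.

ΔT = -6.5 K, ΔS = +1.22 psu (deep − shallow).
Δρ/ρ₀ = −αΔT + βΔS = 1.43 × 10⁻³ + 9.882 × 10⁻⁴ = 2.4182 × 10⁻³, so Δρ ≈ 2.483 kg m⁻³.
N² = (g/ρ₀)·Δρ/Δz = g·(Δρ/ρ₀)/Δz = 9.8 × 2.4182 × 10⁻³ / 45 = 5.2663 × 10⁻⁴ s⁻² ≈ 5.27 × 10⁻⁴ s⁻².

5.27 × 10⁻⁴ s⁻²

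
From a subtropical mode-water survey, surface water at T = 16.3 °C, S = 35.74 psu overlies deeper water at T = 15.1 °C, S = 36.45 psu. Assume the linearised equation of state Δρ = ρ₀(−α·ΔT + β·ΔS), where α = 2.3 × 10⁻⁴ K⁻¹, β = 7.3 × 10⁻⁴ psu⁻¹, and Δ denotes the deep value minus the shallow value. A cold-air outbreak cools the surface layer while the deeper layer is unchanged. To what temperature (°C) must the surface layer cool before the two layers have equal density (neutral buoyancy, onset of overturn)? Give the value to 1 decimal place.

Neutral buoyancy requires Δρ = 0, i.e. −α(T_deep − T_surf′) + β(S_deep − S_surf) = 0.
T_surf′ = T_deep − (β/α)·ΔS = 15.1 − (7.3 × 10⁻⁴/2.3 × 10⁻⁴)·(+0.71) = 12.847 °C.
Cooling required: 16.3 − (12.847) = 3.453 °C.

12.8 °C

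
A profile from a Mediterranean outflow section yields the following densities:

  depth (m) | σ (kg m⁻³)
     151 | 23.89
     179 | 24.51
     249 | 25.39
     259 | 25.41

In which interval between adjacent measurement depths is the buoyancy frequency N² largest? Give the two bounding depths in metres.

151–179 m

Compute the density gradient over each adjacent pair:
  151–179 m: Δρ/Δz = 0.62/28 = 0.022 kg m⁻⁴
  179–249 m: Δρ/Δz = 0.88/70 = 0.013 kg m⁻⁴
  249–259 m: Δρ/Δz = 0.02/10 = 2.0 × 10⁻³ kg m⁻⁴
The largest gradient is in the 151–179 m interval — the pycnocline.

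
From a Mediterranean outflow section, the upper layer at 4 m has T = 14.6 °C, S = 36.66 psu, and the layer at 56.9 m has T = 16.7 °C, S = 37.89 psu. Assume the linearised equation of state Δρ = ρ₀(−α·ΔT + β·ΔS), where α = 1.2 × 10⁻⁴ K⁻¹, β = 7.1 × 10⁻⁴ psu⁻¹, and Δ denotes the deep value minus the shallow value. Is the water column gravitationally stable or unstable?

stable

ΔT = 16.7 − 14.6 = +2.1 K and ΔS = 37.89 − 36.66 = +1.23 psu (deep − shallow).
−αΔT = -2.52 × 10⁻⁴; βΔS = 8.733 × 10⁻⁴; sum Δρ/ρ₀ = 6.213 × 10⁻⁴.
Δρ/ρ₀ > 0, so Δρ > 0: deeper water is denser → statically stable.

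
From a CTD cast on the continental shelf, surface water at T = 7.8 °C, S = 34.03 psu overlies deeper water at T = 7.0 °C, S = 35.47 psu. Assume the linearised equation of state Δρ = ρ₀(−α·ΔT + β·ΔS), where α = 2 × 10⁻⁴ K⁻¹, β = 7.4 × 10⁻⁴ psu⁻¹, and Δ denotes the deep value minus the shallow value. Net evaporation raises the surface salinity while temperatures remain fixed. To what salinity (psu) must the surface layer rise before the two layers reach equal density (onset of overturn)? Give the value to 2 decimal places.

Neutral buoyancy requires −α(T_deep − T_surf) + β(S_deep − S_surf′) = 0.
S_surf′ = S_deep − (α/β)·ΔT = 35.47 − (2 × 10⁻⁴/7.4 × 10⁻⁴)·(-0.8) = 35.6862 psu.
Increase required: 35.6862 − 34.03 = 1.6562 psu.

35.69 psu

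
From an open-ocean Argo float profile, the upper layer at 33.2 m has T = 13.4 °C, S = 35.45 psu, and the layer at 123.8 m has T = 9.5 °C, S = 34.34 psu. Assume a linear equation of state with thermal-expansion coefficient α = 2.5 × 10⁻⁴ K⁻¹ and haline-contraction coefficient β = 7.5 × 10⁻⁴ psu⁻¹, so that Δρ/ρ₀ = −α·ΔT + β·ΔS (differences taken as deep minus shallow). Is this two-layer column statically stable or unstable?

ΔT = 9.5 − 13.4 = -3.9 K and ΔS = 34.34 − 35.45 = -1.11 psu (deep − shallow).
−αΔT = 9.75 × 10⁻⁴; βΔS = -8.325 × 10⁻⁴; sum Δρ/ρ₀ = 1.425 × 10⁻⁴.
Δρ/ρ₀ > 0, so Δρ > 0: deeper water is denser → statically stable.

stable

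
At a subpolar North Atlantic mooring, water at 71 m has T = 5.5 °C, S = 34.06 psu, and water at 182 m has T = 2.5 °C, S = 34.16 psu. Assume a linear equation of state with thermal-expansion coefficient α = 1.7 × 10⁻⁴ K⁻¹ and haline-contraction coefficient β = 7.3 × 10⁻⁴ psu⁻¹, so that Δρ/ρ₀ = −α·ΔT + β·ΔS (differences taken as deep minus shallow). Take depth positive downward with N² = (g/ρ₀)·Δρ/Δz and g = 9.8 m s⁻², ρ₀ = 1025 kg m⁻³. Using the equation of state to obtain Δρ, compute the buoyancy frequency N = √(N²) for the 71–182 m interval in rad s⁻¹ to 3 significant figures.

ΔT = -3.0 K, ΔS = +0.10 psu (deep − shallow).
Δρ/ρ₀ = −αΔT + βΔS = 5.10 × 10⁻⁴ + 7.30 × 10⁻⁵ = 5.83 × 10⁻⁴, so Δρ ≈ 0.5976 kg m⁻³.
N² = (g/ρ₀)·Δρ/Δz = g·(Δρ/ρ₀)/Δz = 9.8 × 5.83 × 10⁻⁴ / 111 = 5.1472 × 10⁻⁵ s⁻².
N = √(5.1472 × 10⁻⁵) = 7.1744 × 10⁻³ rad s⁻¹ ≈ 7.17 × 10⁻³ rad s⁻¹.

7.17 × 10⁻³ rad s⁻¹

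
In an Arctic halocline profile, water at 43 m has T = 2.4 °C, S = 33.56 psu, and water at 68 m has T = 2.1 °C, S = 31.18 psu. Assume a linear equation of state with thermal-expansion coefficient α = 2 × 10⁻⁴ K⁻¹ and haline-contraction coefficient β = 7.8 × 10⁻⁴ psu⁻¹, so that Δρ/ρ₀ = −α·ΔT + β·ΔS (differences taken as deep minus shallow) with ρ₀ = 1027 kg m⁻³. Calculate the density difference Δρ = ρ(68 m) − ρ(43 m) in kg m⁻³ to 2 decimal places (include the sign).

-1.84 kg m⁻³

ΔT = -0.3 K, ΔS = -2.38 psu (deep − shallow).
Δρ/ρ₀ = −(2 × 10⁻⁴)(-0.3) + (7.8 × 10⁻⁴)(-2.38) = -1.7964 × 10⁻³.
Δρ = 1027 × (-1.7964 × 10⁻³) = -1.84 kg m⁻³.
Negative Δρ: lighter below, statically unstable.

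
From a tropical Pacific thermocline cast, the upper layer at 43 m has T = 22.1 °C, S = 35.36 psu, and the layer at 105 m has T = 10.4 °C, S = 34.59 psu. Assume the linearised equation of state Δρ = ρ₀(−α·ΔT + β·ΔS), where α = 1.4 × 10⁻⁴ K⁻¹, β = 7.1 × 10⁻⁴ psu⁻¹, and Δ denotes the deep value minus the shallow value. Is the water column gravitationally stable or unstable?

ΔT = 10.4 − 22.1 = -11.7 K and ΔS = 34.59 − 35.36 = -0.77 psu (deep − shallow).
−αΔT = 1.638 × 10⁻³; βΔS = -5.467 × 10⁻⁴; sum Δρ/ρ₀ = 1.0913 × 10⁻³.
Δρ/ρ₀ > 0, so Δρ > 0: deeper water is denser → statically stable.

stable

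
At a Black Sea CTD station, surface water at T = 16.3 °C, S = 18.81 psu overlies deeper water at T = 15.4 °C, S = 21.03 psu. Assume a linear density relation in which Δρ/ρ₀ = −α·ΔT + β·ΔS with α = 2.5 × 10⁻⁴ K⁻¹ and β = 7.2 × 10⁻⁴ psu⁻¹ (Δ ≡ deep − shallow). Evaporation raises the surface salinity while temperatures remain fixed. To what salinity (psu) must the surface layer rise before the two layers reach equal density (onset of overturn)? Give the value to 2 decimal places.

21.34 psu

Neutral buoyancy requires −α(T_deep − T_surf) + β(S_deep − S_surf′) = 0.
S_surf′ = S_deep − (α/β)·ΔT = 21.03 − (2.5 × 10⁻⁴/7.2 × 10⁻⁴)·(-0.9) = 21.3425 psu.
Increase required: 21.3425 − 18.81 = 2.5325 psu.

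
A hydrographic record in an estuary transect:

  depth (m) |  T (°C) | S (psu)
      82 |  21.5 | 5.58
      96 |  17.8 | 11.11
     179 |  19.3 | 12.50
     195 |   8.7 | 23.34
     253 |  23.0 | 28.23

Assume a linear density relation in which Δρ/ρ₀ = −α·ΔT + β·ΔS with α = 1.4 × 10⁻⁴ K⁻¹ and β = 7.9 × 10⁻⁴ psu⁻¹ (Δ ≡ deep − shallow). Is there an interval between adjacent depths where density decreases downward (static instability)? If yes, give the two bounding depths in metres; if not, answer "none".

none

Evaluate Δρ/ρ₀ = −αΔT + βΔS across each adjacent pair:
  82–96 m: −αΔT+βΔS = −(1.4 × 10⁻⁴)(-3.7)+(7.9 × 10⁻⁴)(+5.53) = 4.9 × 10⁻³ → stable
  96–179 m: −αΔT+βΔS = −(1.4 × 10⁻⁴)(+1.5)+(7.9 × 10⁻⁴)(+1.39) = 8.9 × 10⁻⁴ → stable
  179–195 m: −αΔT+βΔS = −(1.4 × 10⁻⁴)(-10.6)+(7.9 × 10⁻⁴)(+10.84) = 0.010 → stable
  195–253 m: −αΔT+βΔS = −(1.4 × 10⁻⁴)(+14.3)+(7.9 × 10⁻⁴)(+4.89) = 1.9 × 10⁻³ → stable
Every interval has Δρ > 0: the column is stably stratified throughout.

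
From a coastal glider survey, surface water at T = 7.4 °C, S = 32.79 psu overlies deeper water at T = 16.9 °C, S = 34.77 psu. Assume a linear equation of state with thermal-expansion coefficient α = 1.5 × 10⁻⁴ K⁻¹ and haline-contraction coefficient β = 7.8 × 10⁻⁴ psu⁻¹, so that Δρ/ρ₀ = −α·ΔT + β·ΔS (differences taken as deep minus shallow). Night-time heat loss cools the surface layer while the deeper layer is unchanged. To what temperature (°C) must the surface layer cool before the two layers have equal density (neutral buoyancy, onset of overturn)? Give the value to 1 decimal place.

6.6 °C

Neutral buoyancy requires Δρ = 0, i.e. −α(T_deep − T_surf′) + β(S_deep − S_surf) = 0.
T_surf′ = T_deep − (β/α)·ΔS = 16.9 − (7.8 × 10⁻⁴/1.5 × 10⁻⁴)·(+1.98) = 6.604 °C.
Cooling required: 7.4 − (6.604) = 0.796 °C.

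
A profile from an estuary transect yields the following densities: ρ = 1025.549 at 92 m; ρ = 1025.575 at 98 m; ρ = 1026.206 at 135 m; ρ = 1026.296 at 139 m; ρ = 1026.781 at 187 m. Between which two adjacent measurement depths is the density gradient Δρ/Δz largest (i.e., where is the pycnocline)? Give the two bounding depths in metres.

135–139 m

Compute the density gradient over each adjacent pair:
  92–98 m: Δρ/Δz = 0.026/6 = 4.3 × 10⁻³ kg m⁻⁴
  98–135 m: Δρ/Δz = 0.631/37 = 0.017 kg m⁻⁴
  135–139 m: Δρ/Δz = 0.090/4 = 0.022 kg m⁻⁴
  139–187 m: Δρ/Δz = 0.485/48 = 0.010 kg m⁻⁴
The largest gradient is in the 135–139 m interval — the pycnocline.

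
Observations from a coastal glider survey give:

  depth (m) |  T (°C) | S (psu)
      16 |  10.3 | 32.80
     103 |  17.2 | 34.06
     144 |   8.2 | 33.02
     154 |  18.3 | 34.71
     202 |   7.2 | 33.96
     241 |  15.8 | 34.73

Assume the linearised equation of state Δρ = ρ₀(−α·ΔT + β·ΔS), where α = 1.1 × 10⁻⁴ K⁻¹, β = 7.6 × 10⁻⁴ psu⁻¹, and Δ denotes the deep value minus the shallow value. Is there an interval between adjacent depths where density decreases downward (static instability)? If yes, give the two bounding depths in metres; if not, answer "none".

Evaluate Δρ/ρ₀ = −αΔT + βΔS across each adjacent pair:
  16–103 m: −αΔT+βΔS = −(1.1 × 10⁻⁴)(+6.9)+(7.6 × 10⁻⁴)(+1.26) = 2.0 × 10⁻⁴ → stable
  103–144 m: −αΔT+βΔS = −(1.1 × 10⁻⁴)(-9.0)+(7.6 × 10⁻⁴)(-1.04) = 2.0 × 10⁻⁴ → stable
  144–154 m: −αΔT+βΔS = −(1.1 × 10⁻⁴)(+10.1)+(7.6 × 10⁻⁴)(+1.69) = 1.7 × 10⁻⁴ → stable
  154–202 m: −αΔT+βΔS = −(1.1 × 10⁻⁴)(-11.1)+(7.6 × 10⁻⁴)(-0.75) = 6.5 × 10⁻⁴ → stable
  202–241 m: −αΔT+βΔS = −(1.1 × 10⁻⁴)(+8.6)+(7.6 × 10⁻⁴)(+0.77) = -3.6 × 10⁻⁴ → UNSTABLE
The 202–241 m interval has Δρ < 0: lighter water underlies denser water.

202–241 m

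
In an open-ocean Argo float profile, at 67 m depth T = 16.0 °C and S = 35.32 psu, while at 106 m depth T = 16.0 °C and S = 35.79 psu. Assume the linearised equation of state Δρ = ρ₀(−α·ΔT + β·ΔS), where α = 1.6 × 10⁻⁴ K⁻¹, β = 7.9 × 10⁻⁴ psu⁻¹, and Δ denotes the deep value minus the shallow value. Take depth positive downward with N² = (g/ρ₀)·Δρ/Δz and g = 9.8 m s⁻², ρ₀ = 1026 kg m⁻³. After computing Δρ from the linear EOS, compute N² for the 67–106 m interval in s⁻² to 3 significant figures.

ΔT = +0.0 K, ΔS = +0.47 psu (deep − shallow).
Δρ/ρ₀ = −αΔT + βΔS = 0 + 3.713 × 10⁻⁴ = 3.713 × 10⁻⁴, so Δρ ≈ 0.3810 kg m⁻³.
N² = (g/ρ₀)·Δρ/Δz = g·(Δρ/ρ₀)/Δz = 9.8 × 3.713 × 10⁻⁴ / 39 = 9.3301 × 10⁻⁵ s⁻² ≈ 9.33 × 10⁻⁵ s⁻².

9.33 × 10⁻⁵ s⁻²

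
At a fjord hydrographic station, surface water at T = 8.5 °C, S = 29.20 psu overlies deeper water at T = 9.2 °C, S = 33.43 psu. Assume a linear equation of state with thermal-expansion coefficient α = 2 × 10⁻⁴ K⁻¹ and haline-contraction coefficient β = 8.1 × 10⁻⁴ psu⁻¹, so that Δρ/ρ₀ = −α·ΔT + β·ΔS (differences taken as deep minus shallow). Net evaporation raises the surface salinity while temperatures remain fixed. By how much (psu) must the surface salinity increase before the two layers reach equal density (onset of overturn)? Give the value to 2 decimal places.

Neutral buoyancy requires −α(T_deep − T_surf) + β(S_deep − S_surf′) = 0.
S_surf′ = S_deep − (α/β)·ΔT = 33.43 − (2 × 10⁻⁴/8.1 × 10⁻⁴)·(+0.7) = 33.2572 psu.
Increase required: 33.2572 − 29.20 = 4.0572 psu.

4.06 psu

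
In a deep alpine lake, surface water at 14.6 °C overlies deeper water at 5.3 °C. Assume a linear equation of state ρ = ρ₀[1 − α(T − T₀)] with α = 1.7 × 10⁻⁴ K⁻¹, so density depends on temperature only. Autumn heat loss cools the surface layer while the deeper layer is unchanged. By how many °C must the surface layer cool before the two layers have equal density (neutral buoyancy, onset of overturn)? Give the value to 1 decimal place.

9.3 °C

With temperature the only control, equal density requires T_surf′ = T_deep.
T_surf′ = 5.3 °C.
Cooling required: 14.6 − 5.3 = 9.3 °C.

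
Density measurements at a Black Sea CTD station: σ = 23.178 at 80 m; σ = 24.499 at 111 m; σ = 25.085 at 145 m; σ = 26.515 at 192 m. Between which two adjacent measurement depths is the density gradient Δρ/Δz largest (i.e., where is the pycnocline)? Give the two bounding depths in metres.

Compute the density gradient over each adjacent pair:
  80–111 m: Δρ/Δz = 1.321/31 = 0.043 kg m⁻⁴
  111–145 m: Δρ/Δz = 0.586/34 = 0.017 kg m⁻⁴
  145–192 m: Δρ/Δz = 1.430/47 = 0.030 kg m⁻⁴
The largest gradient is in the 80–111 m interval — the pycnocline.

80–111 m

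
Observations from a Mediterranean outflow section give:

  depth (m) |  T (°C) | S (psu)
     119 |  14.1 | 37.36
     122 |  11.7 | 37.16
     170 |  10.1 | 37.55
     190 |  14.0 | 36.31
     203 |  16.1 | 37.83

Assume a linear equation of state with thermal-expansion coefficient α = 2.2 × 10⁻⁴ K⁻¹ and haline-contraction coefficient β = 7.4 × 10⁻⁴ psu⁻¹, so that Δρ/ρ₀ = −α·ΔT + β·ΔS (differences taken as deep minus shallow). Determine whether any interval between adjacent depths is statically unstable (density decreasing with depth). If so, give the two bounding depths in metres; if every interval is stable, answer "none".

170–190 m

Evaluate Δρ/ρ₀ = −αΔT + βΔS across each adjacent pair:
  119–122 m: −αΔT+βΔS = −(2.2 × 10⁻⁴)(-2.4)+(7.4 × 10⁻⁴)(-0.20) = 3.8 × 10⁻⁴ → stable
  122–170 m: −αΔT+βΔS = −(2.2 × 10⁻⁴)(-1.6)+(7.4 × 10⁻⁴)(+0.39) = 6.4 × 10⁻⁴ → stable
  170–190 m: −αΔT+βΔS = −(2.2 × 10⁻⁴)(+3.9)+(7.4 × 10⁻⁴)(-1.24) = -1.8 × 10⁻³ → UNSTABLE
  190–203 m: −αΔT+βΔS = −(2.2 × 10⁻⁴)(+2.1)+(7.4 × 10⁻⁴)(+1.52) = 6.6 × 10⁻⁴ → stable
The 170–190 m interval has Δρ < 0: lighter water underlies denser water.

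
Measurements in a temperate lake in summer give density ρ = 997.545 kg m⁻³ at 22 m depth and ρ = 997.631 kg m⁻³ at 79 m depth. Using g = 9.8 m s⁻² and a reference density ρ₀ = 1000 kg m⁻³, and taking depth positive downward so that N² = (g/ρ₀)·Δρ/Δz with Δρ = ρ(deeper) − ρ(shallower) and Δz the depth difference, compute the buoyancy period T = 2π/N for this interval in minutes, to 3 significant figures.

Δρ = 997.631 − 997.545 = 0.086 kg m⁻³ over Δz = 79 − 22 = 57 m.
N² = (9.8/1000) × (0.086/57) = 1.4786 × 10⁻⁵ s⁻².
N = √(1.4786 × 10⁻⁵) = 3.8453 × 10⁻³ rad s⁻¹, so T = 2π/N = 1.6340 × 10³ s = 27.233 min ≈ 27.2 min.

27.2 min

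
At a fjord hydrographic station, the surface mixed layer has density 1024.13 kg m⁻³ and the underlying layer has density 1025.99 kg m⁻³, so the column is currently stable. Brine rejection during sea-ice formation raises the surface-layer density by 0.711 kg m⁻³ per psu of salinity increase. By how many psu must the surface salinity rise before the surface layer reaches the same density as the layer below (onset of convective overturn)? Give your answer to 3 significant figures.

Density deficit of the surface layer: 1025.99 − 1024.13 = 1.86 kg m⁻³.
Required change = 1.86 / 0.711 = 2.62 psu.

2.62 psu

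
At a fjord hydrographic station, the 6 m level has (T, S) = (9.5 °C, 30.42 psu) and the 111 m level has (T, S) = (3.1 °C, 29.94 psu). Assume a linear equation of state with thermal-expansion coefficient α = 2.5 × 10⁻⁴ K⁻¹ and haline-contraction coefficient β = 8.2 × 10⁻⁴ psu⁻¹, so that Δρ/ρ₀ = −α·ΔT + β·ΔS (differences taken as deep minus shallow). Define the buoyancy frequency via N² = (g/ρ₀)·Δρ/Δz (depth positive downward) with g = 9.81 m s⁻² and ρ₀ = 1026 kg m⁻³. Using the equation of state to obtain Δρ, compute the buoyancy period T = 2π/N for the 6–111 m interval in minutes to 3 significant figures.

ΔT = -6.4 K, ΔS = -0.48 psu (deep − shallow).
Δρ/ρ₀ = −αΔT + βΔS = 1.60 × 10⁻³ − 3.936 × 10⁻⁴ = 1.2064 × 10⁻³, so Δρ ≈ 1.238 kg m⁻³.
N² = (g/ρ₀)·Δρ/Δz = g·(Δρ/ρ₀)/Δz = 9.81 × 1.2064 × 10⁻³ / 105 = 1.1271 × 10⁻⁴ s⁻².
N = √(1.1271 × 10⁻⁴) = 0.010616 rad s⁻¹ → T = 2π/N = 591.86 s = 9.8643 min ≈ 9.86 min.

9.86 min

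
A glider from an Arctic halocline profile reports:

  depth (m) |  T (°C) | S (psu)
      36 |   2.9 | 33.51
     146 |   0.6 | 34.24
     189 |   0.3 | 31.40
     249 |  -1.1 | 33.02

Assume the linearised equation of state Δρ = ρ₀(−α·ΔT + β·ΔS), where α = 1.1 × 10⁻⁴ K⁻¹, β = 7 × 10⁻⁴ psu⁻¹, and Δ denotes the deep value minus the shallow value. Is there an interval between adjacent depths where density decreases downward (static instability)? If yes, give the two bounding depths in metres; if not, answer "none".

146–189 m

Evaluate Δρ/ρ₀ = −αΔT + βΔS across each adjacent pair:
  36–146 m: −αΔT+βΔS = −(1.1 × 10⁻⁴)(-2.3)+(7 × 10⁻⁴)(+0.73) = 7.6 × 10⁻⁴ → stable
  146–189 m: −αΔT+βΔS = −(1.1 × 10⁻⁴)(-0.3)+(7 × 10⁻⁴)(-2.84) = -2.0 × 10⁻³ → UNSTABLE
  189–249 m: −αΔT+βΔS = −(1.1 × 10⁻⁴)(-1.4)+(7 × 10⁻⁴)(+1.62) = 1.3 × 10⁻³ → stable
The 146–189 m interval has Δρ < 0: lighter water underlies denser water.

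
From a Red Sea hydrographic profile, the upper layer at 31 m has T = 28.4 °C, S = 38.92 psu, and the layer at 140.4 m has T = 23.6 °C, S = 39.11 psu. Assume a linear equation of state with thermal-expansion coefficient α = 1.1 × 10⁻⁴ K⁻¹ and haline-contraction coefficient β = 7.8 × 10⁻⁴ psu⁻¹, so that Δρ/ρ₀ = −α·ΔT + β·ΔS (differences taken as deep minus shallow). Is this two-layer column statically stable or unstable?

stable

ΔT = 23.6 − 28.4 = -4.8 K and ΔS = 39.11 − 38.92 = +0.19 psu (deep − shallow).
−αΔT = 5.28 × 10⁻⁴; βΔS = 1.482 × 10⁻⁴; sum Δρ/ρ₀ = 6.762 × 10⁻⁴.
Δρ/ρ₀ > 0, so Δρ > 0: deeper water is denser → statically stable.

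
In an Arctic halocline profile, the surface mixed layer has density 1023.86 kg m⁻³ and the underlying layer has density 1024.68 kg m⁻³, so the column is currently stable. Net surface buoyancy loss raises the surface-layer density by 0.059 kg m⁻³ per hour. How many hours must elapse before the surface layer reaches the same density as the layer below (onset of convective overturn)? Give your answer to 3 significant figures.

13.9 hours

Density deficit of the surface layer: 1024.68 − 1023.86 = 0.82 kg m⁻³.
Required change = 0.82 / 0.059 = 13.9 hours.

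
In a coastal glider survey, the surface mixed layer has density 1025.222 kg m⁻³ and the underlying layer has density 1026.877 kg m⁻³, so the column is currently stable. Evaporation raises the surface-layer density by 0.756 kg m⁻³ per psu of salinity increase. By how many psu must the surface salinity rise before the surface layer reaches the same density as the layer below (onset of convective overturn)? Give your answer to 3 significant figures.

Density deficit of the surface layer: 1026.877 − 1025.222 = 1.655 kg m⁻³.
Required change = 1.655 / 0.756 = 2.19 psu.

2.19 psu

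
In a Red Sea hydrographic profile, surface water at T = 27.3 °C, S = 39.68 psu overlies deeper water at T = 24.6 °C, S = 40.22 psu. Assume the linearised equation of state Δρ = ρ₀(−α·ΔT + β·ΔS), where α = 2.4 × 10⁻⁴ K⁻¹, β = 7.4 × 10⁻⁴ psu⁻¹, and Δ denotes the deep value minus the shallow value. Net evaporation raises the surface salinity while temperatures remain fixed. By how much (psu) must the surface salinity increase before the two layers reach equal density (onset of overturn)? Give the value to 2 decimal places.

Neutral buoyancy requires −α(T_deep − T_surf) + β(S_deep − S_surf′) = 0.
S_surf′ = S_deep − (α/β)·ΔT = 40.22 − (2.4 × 10⁻⁴/7.4 × 10⁻⁴)·(-2.7) = 41.0957 psu.
Increase required: 41.0957 − 39.68 = 1.4157 psu.

1.42 psu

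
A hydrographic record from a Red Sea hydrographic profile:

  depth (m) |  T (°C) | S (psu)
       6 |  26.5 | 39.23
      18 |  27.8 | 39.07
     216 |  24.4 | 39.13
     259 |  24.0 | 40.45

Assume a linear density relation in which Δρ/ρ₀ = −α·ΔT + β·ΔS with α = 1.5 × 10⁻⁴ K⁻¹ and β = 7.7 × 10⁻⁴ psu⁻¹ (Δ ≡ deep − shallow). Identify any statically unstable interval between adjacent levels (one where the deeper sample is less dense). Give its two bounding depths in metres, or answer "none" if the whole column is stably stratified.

Evaluate Δρ/ρ₀ = −αΔT + βΔS across each adjacent pair:
  6–18 m: −αΔT+βΔS = −(1.5 × 10⁻⁴)(+1.3)+(7.7 × 10⁻⁴)(-0.16) = -3.2 × 10⁻⁴ → UNSTABLE
  18–216 m: −αΔT+βΔS = −(1.5 × 10⁻⁴)(-3.4)+(7.7 × 10⁻⁴)(+0.06) = 5.6 × 10⁻⁴ → stable
  216–259 m: −αΔT+βΔS = −(1.5 × 10⁻⁴)(-0.4)+(7.7 × 10⁻⁴)(+1.32) = 1.1 × 10⁻³ → stable
The 6–18 m interval has Δρ < 0: lighter water underlies denser water.

6–18 m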